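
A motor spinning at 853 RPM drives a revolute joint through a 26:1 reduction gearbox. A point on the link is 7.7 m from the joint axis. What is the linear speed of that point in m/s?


omega_motor = 853 * 2*pi/60 = 89.326 rad/s
omega_joint = omega_motor / 26 = 3.4356 rad/s
v = omega_joint * r = 3.4356 * 7.7
= 26.4542 m/s


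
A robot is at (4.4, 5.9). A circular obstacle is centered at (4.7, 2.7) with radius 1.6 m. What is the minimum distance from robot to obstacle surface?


center_dist = sqrt((4.4-4.7)^2 + (5.9-2.7)^2)
= sqrt(0.09 + 10.24)
= 3.214
min_dist = center_dist - radius = 3.214 - 1.6 = 1.614 m


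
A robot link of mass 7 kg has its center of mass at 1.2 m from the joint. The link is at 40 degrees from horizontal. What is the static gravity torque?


tau = m*g*L*cos(angle)
= 7 * 9.81 * 1.2 * cos(40 deg)
= 7 * 9.81 * 1.2 * 0.766
= 63.1251 Nm


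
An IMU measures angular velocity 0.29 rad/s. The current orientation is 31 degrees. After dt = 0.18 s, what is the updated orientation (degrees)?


delta_theta = w * dt = 0.29 * 0.18 = 0.0522 rad
= 2.9908 deg
theta_new = 31 + 2.9908 = 33.9908 deg


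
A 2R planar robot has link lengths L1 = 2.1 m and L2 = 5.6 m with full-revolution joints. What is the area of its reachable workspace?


r_max = L1 + L2 = 7.7 m
r_min = |L1 - L2| = 3.5 m
Area = pi*(r_max^2 - r_min^2)
= pi*(59.29 - 12.25)
= pi * 47.04
= 147.7805 m^2


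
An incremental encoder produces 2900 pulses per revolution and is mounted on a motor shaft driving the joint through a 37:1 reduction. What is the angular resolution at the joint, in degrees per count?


counts per rev = 2900
effective counts at joint = 2900 * 37 = 107300
resolution = 360 / 107300
= 0.0034 deg/count


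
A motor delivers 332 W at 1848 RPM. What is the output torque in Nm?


omega = 1848 * 2*pi/60 = 193.5221 rad/s
tau = P / omega = 332 / 193.5221
= 1.7156 Nm


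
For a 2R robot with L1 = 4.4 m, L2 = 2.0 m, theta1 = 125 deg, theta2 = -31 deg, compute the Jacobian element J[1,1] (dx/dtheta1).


J[1,1] = -L1*sin(t1) - L2*sin(t1+t2)
= -4.4*sin(125) - 2.0*sin(94)
= -5.5994


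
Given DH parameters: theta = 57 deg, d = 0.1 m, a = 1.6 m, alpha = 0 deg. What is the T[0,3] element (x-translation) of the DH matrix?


T[0,3] = a * cos(theta)
= 1.6 * cos(57 deg)
= 1.6 * 0.5446
= 0.8714


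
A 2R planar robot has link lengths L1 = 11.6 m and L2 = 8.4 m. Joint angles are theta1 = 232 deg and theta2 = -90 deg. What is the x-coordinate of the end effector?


Convert angles to radians: theta1 = 4.0492, theta2 = -1.5708
x = L1*cos(theta1) + L2*cos(theta1+theta2)
x = -7.1417 + -6.6193
x = -13.761


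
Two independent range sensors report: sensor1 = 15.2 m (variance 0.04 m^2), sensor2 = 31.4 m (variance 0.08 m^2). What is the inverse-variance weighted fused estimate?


w1 = (1/var1) / (1/var1 + 1/var2)
   = 25.0 / (25.0 + 12.5) = 0.6667
w2 = 1 - w1 = 0.3333
fused = w1*s1 + w2*s2 = 10.1333 + 10.4667
= 20.6 m


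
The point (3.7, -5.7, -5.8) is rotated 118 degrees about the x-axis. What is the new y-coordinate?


Rotation about x-axis: y' = y*cos(theta) - z*sin(theta)
= -5.7 * -0.4695 - -5.8 * 0.8829
= 7.7971


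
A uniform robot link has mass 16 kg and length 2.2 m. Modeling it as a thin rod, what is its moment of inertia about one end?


I = (1/3) * m * L^2
= (1/3) * 16 * 2.2^2
= 0.333333 * 16 * 4.84
= 25.8133 kg*m^2


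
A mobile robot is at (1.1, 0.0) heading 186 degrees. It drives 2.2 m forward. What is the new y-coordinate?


y_new = y0 + d*sin(theta)
= 0.0 + 2.2*sin(186)
= 0.0 + -0.23
= -0.23


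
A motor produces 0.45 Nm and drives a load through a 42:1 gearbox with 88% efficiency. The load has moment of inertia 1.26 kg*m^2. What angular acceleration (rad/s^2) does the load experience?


tau_out = tau_motor * N * eta
= 0.45 * 42 * 0.88 = 16.632 Nm
alpha = tau_out / I = 16.632 / 1.26
= 13.2 rad/s^2


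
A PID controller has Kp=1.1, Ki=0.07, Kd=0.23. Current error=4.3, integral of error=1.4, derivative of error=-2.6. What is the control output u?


u = Kp*e + Ki*int(e) + Kd*de/dt
= 1.1*4.3 + 0.07*1.4 + 0.23*(-2.6)
= 4.73 + 0.098 + -0.598
= 4.23


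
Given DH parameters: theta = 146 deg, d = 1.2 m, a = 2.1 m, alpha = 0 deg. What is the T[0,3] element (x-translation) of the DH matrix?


T[0,3] = a * cos(theta)
= 2.1 * cos(146 deg)
= 2.1 * -0.829
= -1.741


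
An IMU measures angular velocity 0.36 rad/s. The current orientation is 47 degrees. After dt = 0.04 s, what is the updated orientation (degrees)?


delta_theta = w * dt = 0.36 * 0.04 = 0.0144 rad
= 0.8251 deg
theta_new = 47 + 0.8251 = 47.8251 deg


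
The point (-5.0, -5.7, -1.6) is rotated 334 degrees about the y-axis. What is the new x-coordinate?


Rotation about y-axis: x' = x*cos(theta) + z*sin(theta)
= -5.0 * 0.8988 + -1.6 * -0.4384
= -3.7926


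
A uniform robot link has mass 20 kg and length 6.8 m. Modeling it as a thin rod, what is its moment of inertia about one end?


I = (1/3) * m * L^2
= (1/3) * 20 * 6.8^2
= 0.333333 * 20 * 46.24
= 308.2667 kg*m^2


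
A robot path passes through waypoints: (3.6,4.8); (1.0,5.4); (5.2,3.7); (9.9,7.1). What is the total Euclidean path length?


Segment lengths:
  seg1 = sqrt((-2.6)^2 + (0.6)^2) = 2.6683
  seg2 = sqrt((4.2)^2 + (-1.7)^2) = 4.531
  seg3 = sqrt((4.7)^2 + (3.4)^2) = 5.8009
Total = 13.0002


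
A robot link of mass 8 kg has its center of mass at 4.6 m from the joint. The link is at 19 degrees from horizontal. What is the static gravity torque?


tau = m*g*L*cos(angle)
= 8 * 9.81 * 4.6 * cos(19 deg)
= 8 * 9.81 * 4.6 * 0.9455
= 341.3398 Nm


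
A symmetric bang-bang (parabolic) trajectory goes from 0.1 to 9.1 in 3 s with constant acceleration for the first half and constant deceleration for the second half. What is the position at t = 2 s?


Symmetric rest-to-rest: each phase covers (pf-p0)/2 in time T/2. 0.5*a*(T/2)^2 = (pf-p0)/2 => a = 4*(pf-p0)/T^2
a = 4*(9.1-0.1)/3^2 = 4.0
t = 2 is in the deceleration phase (t > T/2).
p = pf - 0.5*a*(T-t)^2 = 9.1 - 0.5*4.0*1^2
= 7.1


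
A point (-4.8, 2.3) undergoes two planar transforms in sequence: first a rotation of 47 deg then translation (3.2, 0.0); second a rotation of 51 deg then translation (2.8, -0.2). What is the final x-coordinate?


After transform 1:
x1 = cos(47)*-4.8 - sin(47)*2.3 + 3.2 = -1.7557
y1 = sin(47)*-4.8 + cos(47)*2.3 + 0.0 = -1.9419
After transform 2:
x2 = cos(51)*-1.7557 - sin(51)*-1.9419 + 2.8
= 3.2042


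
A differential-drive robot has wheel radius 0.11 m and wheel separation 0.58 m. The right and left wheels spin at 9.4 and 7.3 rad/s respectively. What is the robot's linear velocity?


vR = r*wR = 0.11*9.4 = 1.034 m/s
vL = r*wL = 0.11*7.3 = 0.803 m/s
v = (vR+vL)/2 = 0.9185 m/s
omega = (vR-vL)/L = 0.3983 rad/s
linear velocity = 0.9185 m/s


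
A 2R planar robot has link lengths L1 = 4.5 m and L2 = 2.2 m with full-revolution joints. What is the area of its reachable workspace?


r_max = L1 + L2 = 6.7 m
r_min = |L1 - L2| = 2.3 m
Area = pi*(r_max^2 - r_min^2)
= pi*(44.89 - 5.29)
= pi * 39.6
= 124.4071 m^2


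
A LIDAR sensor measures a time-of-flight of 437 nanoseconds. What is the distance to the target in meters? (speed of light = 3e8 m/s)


tof = 437 ns = 4.37e-07 s
dist = c * tof / 2
= 3e8 * 4.37e-07 / 2
= 65.55 m


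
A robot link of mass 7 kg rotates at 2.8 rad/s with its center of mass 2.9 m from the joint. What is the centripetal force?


F = m * omega^2 * r
= 7 * 2.8^2 * 2.9
= 7 * 7.84 * 2.9
= 159.152 N


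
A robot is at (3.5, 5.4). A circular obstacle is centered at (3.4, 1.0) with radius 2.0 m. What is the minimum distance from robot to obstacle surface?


center_dist = sqrt((3.5-3.4)^2 + (5.4-1.0)^2)
= sqrt(0.01 + 19.36)
= 4.4011
min_dist = center_dist - radius = 4.4011 - 2.0 = 2.4011 m


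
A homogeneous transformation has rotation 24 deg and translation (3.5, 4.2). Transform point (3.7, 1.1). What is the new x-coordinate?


x' = cos(theta)*px - sin(theta)*py + tx
= 0.9135*3.7 - 0.4067*1.1 + 3.5
= 6.4327


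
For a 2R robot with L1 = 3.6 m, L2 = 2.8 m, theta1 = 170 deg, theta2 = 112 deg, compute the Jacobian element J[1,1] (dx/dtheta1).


J[1,1] = -L1*sin(t1) - L2*sin(t1+t2)
= -3.6*sin(170) - 2.8*sin(282)
= 2.1137


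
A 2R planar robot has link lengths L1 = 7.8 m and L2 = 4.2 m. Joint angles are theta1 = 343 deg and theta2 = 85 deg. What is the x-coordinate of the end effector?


Convert angles to radians: theta1 = 5.9865, theta2 = 1.4835
x = L1*cos(theta1) + L2*cos(theta1+theta2)
x = 7.4592 + 1.5733
x = 9.0325


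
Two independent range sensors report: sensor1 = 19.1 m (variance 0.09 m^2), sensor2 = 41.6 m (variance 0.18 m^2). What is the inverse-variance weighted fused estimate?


w1 = (1/var1) / (1/var1 + 1/var2)
   = 11.1111 / (11.1111 + 5.5556) = 0.6667
w2 = 1 - w1 = 0.3333
fused = w1*s1 + w2*s2 = 12.7333 + 13.8667
= 26.6 m


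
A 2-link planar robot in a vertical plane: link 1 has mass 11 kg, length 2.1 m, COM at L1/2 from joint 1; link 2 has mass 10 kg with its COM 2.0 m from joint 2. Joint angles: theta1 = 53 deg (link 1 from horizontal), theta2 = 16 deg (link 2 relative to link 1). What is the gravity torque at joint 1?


Horizontal distance from joint 1 to link-1 COM:
  x_c1 = (L1/2)*cos(t1) = 1.05 * 0.6018 = 0.6319 m
Horizontal distance from joint 1 to link-2 COM:
  x_c2 = L1*cos(t1) + Lc2*cos(t1+t2)
       = 2.1*0.6018 + 2.0*0.3584 = 1.9805 m
tau1 = m1*g*x_c1 + m2*g*x_c2
     = 11*9.81*0.6319 + 10*9.81*1.9805
     = 68.189 + 194.2917
     = 262.4807 Nm


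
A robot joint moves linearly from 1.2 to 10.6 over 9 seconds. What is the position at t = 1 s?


s = t/T = 1/9 = 0.1111
p(t) = p0 + (pf-p0)*s
= 1.2 + (10.6 - 1.2) * 0.1111
= 2.2444


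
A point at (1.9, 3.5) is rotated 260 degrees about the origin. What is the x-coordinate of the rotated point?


x' = x*cos(theta) - y*sin(theta)
cos(260 deg) = -0.1736, sin(260 deg) = -0.9848
x' = 1.9 * -0.1736 - 3.5 * -0.9848
= -0.3299 - -3.4468
= 3.1169


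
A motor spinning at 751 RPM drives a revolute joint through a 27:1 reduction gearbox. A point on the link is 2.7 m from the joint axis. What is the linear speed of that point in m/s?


omega_motor = 751 * 2*pi/60 = 78.6445 rad/s
omega_joint = omega_motor / 27 = 2.9128 rad/s
v = omega_joint * r = 2.9128 * 2.7
= 7.8645 m/s


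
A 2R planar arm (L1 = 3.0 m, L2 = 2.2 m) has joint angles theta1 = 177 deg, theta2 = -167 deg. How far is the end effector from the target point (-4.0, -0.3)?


End effector via forward kinematics:
x = L1*cos(t1) + L2*cos(t1+t2) = -0.8293
y = L1*sin(t1) + L2*sin(t1+t2) = 0.539
Distance to target:
d = sqrt((-4.0 - -0.8293)^2 + (-0.3 - 0.539)^2)
= sqrt(10.0533 + 0.704)
= 3.2798 m


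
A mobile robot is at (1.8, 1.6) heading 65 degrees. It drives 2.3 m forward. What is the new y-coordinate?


y_new = y0 + d*sin(theta)
= 1.6 + 2.3*sin(65)
= 1.6 + 2.0845
= 3.6845


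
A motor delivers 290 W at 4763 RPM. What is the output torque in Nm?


omega = 4763 * 2*pi/60 = 498.7802 rad/s
tau = P / omega = 290 / 498.7802
= 0.5814 Nm


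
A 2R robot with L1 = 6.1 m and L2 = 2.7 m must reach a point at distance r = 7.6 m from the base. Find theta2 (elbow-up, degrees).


cos(theta2) = (r^2 - L1^2 - L2^2) / (2*L1*L2)
cos(theta2) = (57.76 - 37.21 - 7.29) / 32.94
cos(theta2) = 0.40255
theta2 = 66.2623 degrees


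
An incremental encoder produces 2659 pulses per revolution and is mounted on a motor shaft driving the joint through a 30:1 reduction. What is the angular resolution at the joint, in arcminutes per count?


counts per rev = 2659
effective counts at joint = 2659 * 30 = 79770
resolution = 360*60 / 79770
= 0.2708 arcmin/count


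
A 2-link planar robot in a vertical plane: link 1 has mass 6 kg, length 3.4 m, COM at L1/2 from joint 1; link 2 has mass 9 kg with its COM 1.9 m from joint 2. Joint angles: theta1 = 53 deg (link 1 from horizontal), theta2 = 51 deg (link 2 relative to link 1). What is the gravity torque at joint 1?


Horizontal distance from joint 1 to link-1 COM:
  x_c1 = (L1/2)*cos(t1) = 1.7 * 0.6018 = 1.0231 m
Horizontal distance from joint 1 to link-2 COM:
  x_c2 = L1*cos(t1) + Lc2*cos(t1+t2)
       = 3.4*0.6018 + 1.9*-0.2419 = 1.5865 m
tau1 = m1*g*x_c1 + m2*g*x_c2
     = 6*9.81*1.0231 + 9*9.81*1.5865
     = 60.2188 + 140.0738
     = 200.2926 Nm


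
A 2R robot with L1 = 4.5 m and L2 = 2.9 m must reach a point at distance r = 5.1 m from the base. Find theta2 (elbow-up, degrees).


cos(theta2) = (r^2 - L1^2 - L2^2) / (2*L1*L2)
cos(theta2) = (26.01 - 20.25 - 8.41) / 26.1
cos(theta2) = -0.101533
theta2 = 95.8274 degrees


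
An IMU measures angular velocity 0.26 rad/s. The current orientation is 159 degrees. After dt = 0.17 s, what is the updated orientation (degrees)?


delta_theta = w * dt = 0.26 * 0.17 = 0.0442 rad
= 2.5325 deg
theta_new = 159 + 2.5325 = 161.5325 deg


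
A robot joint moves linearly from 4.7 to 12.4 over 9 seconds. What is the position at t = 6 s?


s = t/T = 6/9 = 0.6667
p(t) = p0 + (pf-p0)*s
= 4.7 + (12.4 - 4.7) * 0.6667
= 9.8333


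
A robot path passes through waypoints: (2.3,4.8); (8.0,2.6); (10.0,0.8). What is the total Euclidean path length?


Segment lengths:
  seg1 = sqrt((5.7)^2 + (-2.2)^2) = 6.1098
  seg2 = sqrt((2.0)^2 + (-1.8)^2) = 2.6907
Total = 8.8006


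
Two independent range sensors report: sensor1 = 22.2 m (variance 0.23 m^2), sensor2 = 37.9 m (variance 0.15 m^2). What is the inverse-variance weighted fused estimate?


w1 = (1/var1) / (1/var1 + 1/var2)
   = 4.3478 / (4.3478 + 6.6667) = 0.3947
w2 = 1 - w1 = 0.6053
fused = w1*s1 + w2*s2 = 8.7632 + 22.9395
= 31.7026 m


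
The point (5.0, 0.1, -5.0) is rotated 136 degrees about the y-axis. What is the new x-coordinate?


Rotation about y-axis: x' = x*cos(theta) + z*sin(theta)
= 5.0 * -0.7193 + -5.0 * 0.6947
= -7.07


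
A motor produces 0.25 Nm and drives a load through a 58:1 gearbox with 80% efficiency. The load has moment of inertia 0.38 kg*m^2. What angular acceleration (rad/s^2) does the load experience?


tau_out = tau_motor * N * eta
= 0.25 * 58 * 0.8 = 11.6 Nm
alpha = tau_out / I = 11.6 / 0.38
= 30.5263 rad/s^2


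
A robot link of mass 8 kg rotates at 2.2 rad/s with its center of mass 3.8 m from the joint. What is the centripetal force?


F = m * omega^2 * r
= 8 * 2.2^2 * 3.8
= 8 * 4.84 * 3.8
= 147.136 N


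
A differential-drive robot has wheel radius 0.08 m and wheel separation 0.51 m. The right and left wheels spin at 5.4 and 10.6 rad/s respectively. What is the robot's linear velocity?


vR = r*wR = 0.08*5.4 = 0.432 m/s
vL = r*wL = 0.08*10.6 = 0.848 m/s
v = (vR+vL)/2 = 0.64 m/s
omega = (vR-vL)/L = -0.8157 rad/s
linear velocity = 0.64 m/s


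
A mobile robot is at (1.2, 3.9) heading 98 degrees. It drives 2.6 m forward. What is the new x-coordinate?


x_new = x0 + d*cos(theta)
= 1.2 + 2.6*cos(98)
= 1.2 + -0.3619
= 0.8381


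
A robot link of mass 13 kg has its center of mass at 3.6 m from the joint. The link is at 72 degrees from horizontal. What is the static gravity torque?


tau = m*g*L*cos(angle)
= 13 * 9.81 * 3.6 * cos(72 deg)
= 13 * 9.81 * 3.6 * 0.309
= 141.8722 Nm


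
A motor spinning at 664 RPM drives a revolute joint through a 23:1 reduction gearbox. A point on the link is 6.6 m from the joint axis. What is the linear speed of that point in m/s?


omega_motor = 664 * 2*pi/60 = 69.5339 rad/s
omega_joint = omega_motor / 23 = 3.0232 rad/s
v = omega_joint * r = 3.0232 * 6.6
= 19.9532 m/s


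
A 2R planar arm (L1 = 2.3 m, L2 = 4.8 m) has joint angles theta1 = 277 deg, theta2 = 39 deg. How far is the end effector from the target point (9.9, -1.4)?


End effector via forward kinematics:
x = L1*cos(t1) + L2*cos(t1+t2) = 3.7331
y = L1*sin(t1) + L2*sin(t1+t2) = -5.6172
Distance to target:
d = sqrt((9.9 - 3.7331)^2 + (-1.4 - -5.6172)^2)
= sqrt(38.0303 + 17.7849)
= 7.471 m


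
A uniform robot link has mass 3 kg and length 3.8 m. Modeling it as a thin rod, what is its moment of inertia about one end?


I = (1/3) * m * L^2
= (1/3) * 3 * 3.8^2
= 0.333333 * 3 * 14.44
= 14.44 kg*m^2


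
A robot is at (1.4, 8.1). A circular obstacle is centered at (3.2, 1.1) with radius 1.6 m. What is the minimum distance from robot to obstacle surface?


center_dist = sqrt((1.4-3.2)^2 + (8.1-1.1)^2)
= sqrt(3.24 + 49.0)
= 7.2277
min_dist = center_dist - radius = 7.2277 - 1.6 = 5.6277 m


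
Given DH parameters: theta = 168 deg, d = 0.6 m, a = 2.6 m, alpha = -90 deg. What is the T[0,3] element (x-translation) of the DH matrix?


T[0,3] = a * cos(theta)
= 2.6 * cos(168 deg)
= 2.6 * -0.9781
= -2.5432


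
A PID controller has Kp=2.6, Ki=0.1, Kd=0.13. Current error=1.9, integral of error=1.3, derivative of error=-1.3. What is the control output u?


u = Kp*e + Ki*int(e) + Kd*de/dt
= 2.6*1.9 + 0.1*1.3 + 0.13*(-1.3)
= 4.94 + 0.13 + -0.169
= 4.901


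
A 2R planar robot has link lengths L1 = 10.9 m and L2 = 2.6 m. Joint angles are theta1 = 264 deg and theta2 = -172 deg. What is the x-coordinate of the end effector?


Convert angles to radians: theta1 = 4.6077, theta2 = -3.002
x = L1*cos(theta1) + L2*cos(theta1+theta2)
x = -1.1394 + -0.0907
x = -1.2301


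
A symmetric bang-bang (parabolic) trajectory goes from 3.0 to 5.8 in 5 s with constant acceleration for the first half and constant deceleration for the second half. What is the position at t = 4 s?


Symmetric rest-to-rest: each phase covers (pf-p0)/2 in time T/2. 0.5*a*(T/2)^2 = (pf-p0)/2 => a = 4*(pf-p0)/T^2
a = 4*(5.8-3.0)/5^2 = 0.448
t = 4 is in the deceleration phase (t > T/2).
p = pf - 0.5*a*(T-t)^2 = 5.8 - 0.5*0.448*1^2
= 5.576


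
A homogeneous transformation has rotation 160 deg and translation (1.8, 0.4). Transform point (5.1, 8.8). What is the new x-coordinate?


x' = cos(theta)*px - sin(theta)*py + tx
= -0.9397*5.1 - 0.342*8.8 + 1.8
= -6.0022


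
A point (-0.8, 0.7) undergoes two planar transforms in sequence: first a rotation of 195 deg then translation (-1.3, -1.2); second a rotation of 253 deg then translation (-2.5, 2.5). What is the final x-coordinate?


After transform 1:
x1 = cos(195)*-0.8 - sin(195)*0.7 + -1.3 = -0.3461
y1 = sin(195)*-0.8 + cos(195)*0.7 + -1.2 = -1.6691
After transform 2:
x2 = cos(253)*-0.3461 - sin(253)*-1.6691 + -2.5
= -3.995


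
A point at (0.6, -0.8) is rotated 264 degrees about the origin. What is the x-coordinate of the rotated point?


x' = x*cos(theta) - y*sin(theta)
cos(264 deg) = -0.1045, sin(264 deg) = -0.9945
x' = 0.6 * -0.1045 - -0.8 * -0.9945
= -0.0627 - 0.7956
= -0.8583


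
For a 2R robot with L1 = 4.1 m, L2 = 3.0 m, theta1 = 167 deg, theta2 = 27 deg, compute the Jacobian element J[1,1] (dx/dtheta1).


J[1,1] = -L1*sin(t1) - L2*sin(t1+t2)
= -4.1*sin(167) - 3.0*sin(194)
= -0.1965


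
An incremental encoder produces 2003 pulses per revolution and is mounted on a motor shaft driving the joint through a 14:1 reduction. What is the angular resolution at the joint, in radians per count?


counts per rev = 2003
effective counts at joint = 2003 * 14 = 28042
resolution = 2*pi / 28042
= 2.2406e-04 rad/count


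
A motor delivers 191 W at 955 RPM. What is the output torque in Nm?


omega = 955 * 2*pi/60 = 100.0074 rad/s
tau = P / omega = 191 / 100.0074
= 1.9099 Nm


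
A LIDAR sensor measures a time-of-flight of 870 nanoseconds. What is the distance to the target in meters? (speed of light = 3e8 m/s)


tof = 870 ns = 8.7e-07 s
dist = c * tof / 2
= 3e8 * 8.7e-07 / 2
= 130.5 m


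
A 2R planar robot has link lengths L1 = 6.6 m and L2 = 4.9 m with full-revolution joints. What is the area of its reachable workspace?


r_max = L1 + L2 = 11.5 m
r_min = |L1 - L2| = 1.7 m
Area = pi*(r_max^2 - r_min^2)
= pi*(132.25 - 2.89)
= pi * 129.36
= 406.3964 m^2


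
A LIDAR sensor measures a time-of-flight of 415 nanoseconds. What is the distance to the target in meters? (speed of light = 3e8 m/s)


tof = 415 ns = 4.15e-07 s
dist = c * tof / 2
= 3e8 * 4.15e-07 / 2
= 62.25 m


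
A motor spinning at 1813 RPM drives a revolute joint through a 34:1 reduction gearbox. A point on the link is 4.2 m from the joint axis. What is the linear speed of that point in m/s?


omega_motor = 1813 * 2*pi/60 = 189.8569 rad/s
omega_joint = omega_motor / 34 = 5.584 rad/s
v = omega_joint * r = 5.584 * 4.2
= 23.4529 m/s


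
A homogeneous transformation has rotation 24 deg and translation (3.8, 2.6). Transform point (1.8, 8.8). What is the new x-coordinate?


x' = cos(theta)*px - sin(theta)*py + tx
= 0.9135*1.8 - 0.4067*8.8 + 3.8
= 1.8651


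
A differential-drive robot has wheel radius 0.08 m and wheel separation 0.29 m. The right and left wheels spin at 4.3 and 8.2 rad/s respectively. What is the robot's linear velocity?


vR = r*wR = 0.08*4.3 = 0.344 m/s
vL = r*wL = 0.08*8.2 = 0.656 m/s
v = (vR+vL)/2 = 0.5 m/s
omega = (vR-vL)/L = -1.0759 rad/s
linear velocity = 0.5 m/s


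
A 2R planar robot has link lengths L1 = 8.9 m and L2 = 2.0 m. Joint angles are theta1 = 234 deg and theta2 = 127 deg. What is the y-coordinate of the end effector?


Convert angles to radians: theta1 = 4.0841, theta2 = 2.2166
y = L1*sin(theta1) + L2*sin(theta1+theta2)
y = -7.2003 + 0.0349
y = -7.1653


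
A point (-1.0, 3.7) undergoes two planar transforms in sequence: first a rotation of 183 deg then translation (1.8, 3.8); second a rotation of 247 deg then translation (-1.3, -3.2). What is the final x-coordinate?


After transform 1:
x1 = cos(183)*-1.0 - sin(183)*3.7 + 1.8 = 2.9923
y1 = sin(183)*-1.0 + cos(183)*3.7 + 3.8 = 0.1574
After transform 2:
x2 = cos(247)*2.9923 - sin(247)*0.1574 + -1.3
= -2.3243


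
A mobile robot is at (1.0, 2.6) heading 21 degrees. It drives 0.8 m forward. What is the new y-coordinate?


y_new = y0 + d*sin(theta)
= 2.6 + 0.8*sin(21)
= 2.6 + 0.2867
= 2.8867


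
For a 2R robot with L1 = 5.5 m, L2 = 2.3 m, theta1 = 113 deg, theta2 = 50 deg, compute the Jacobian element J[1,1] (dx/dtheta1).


J[1,1] = -L1*sin(t1) - L2*sin(t1+t2)
= -5.5*sin(113) - 2.3*sin(163)
= -5.7352


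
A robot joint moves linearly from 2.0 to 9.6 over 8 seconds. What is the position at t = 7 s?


s = t/T = 7/8 = 0.875
p(t) = p0 + (pf-p0)*s
= 2.0 + (9.6 - 2.0) * 0.875
= 8.65


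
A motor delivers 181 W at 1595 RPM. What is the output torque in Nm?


omega = 1595 * 2*pi/60 = 167.028 rad/s
tau = P / omega = 181 / 167.028
= 1.0837 Nm


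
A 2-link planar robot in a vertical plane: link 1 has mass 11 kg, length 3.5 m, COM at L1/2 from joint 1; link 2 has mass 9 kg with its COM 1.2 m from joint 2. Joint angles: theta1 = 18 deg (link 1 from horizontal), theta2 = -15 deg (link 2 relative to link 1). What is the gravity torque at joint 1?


Horizontal distance from joint 1 to link-1 COM:
  x_c1 = (L1/2)*cos(t1) = 1.75 * 0.9511 = 1.6643 m
Horizontal distance from joint 1 to link-2 COM:
  x_c2 = L1*cos(t1) + Lc2*cos(t1+t2)
       = 3.5*0.9511 + 1.2*0.9986 = 4.5271 m
tau1 = m1*g*x_c1 + m2*g*x_c2
     = 11*9.81*1.6643 + 9*9.81*4.5271
     = 179.5999 + 399.6935
     = 579.2934 Nm


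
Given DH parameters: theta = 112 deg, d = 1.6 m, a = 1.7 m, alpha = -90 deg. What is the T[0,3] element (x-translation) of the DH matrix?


T[0,3] = a * cos(theta)
= 1.7 * cos(112 deg)
= 1.7 * -0.3746
= -0.6368


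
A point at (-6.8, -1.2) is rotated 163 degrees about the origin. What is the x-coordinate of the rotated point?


x' = x*cos(theta) - y*sin(theta)
cos(163 deg) = -0.9563, sin(163 deg) = 0.2924
x' = -6.8 * -0.9563 - -1.2 * 0.2924
= 6.5029 - -0.3508
= 6.8537


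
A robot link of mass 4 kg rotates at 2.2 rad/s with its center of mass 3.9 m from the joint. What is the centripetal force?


F = m * omega^2 * r
= 4 * 2.2^2 * 3.9
= 4 * 4.84 * 3.9
= 75.504 N


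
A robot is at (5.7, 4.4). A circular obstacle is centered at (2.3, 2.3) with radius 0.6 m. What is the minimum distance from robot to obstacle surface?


center_dist = sqrt((5.7-2.3)^2 + (4.4-2.3)^2)
= sqrt(11.56 + 4.41)
= 3.9962
min_dist = center_dist - radius = 3.9962 - 0.6 = 3.3962 m


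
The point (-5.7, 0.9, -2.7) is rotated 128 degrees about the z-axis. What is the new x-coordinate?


Rotation about z-axis: x' = x*cos(theta) - y*sin(theta)
= -5.7 * -0.6157 - 0.9 * 0.788
= 2.8001


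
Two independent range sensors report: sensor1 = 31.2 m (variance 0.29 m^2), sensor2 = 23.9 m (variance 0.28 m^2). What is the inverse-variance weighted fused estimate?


w1 = (1/var1) / (1/var1 + 1/var2)
   = 3.4483 / (3.4483 + 3.5714) = 0.4912
w2 = 1 - w1 = 0.5088
fused = w1*s1 + w2*s2 = 15.3263 + 12.1596
= 27.486 m


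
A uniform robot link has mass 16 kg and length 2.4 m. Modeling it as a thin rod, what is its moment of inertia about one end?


I = (1/3) * m * L^2
= (1/3) * 16 * 2.4^2
= 0.333333 * 16 * 5.76
= 30.72 kg*m^2


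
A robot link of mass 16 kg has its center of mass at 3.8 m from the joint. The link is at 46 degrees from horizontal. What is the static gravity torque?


tau = m*g*L*cos(angle)
= 16 * 9.81 * 3.8 * cos(46 deg)
= 16 * 9.81 * 3.8 * 0.6947
= 414.3276 Nm


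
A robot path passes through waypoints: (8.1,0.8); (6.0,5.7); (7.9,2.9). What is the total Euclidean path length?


Segment lengths:
  seg1 = sqrt((-2.1)^2 + (4.9)^2) = 5.331
  seg2 = sqrt((1.9)^2 + (-2.8)^2) = 3.3838
Total = 8.7148


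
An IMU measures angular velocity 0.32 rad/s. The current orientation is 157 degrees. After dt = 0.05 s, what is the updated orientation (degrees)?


delta_theta = w * dt = 0.32 * 0.05 = 0.016 rad
= 0.9167 deg
theta_new = 157 + 0.9167 = 157.9167 deg


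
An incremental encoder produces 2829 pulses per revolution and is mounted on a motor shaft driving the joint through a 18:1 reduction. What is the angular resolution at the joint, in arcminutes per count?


counts per rev = 2829
effective counts at joint = 2829 * 18 = 50922
resolution = 360*60 / 50922
= 0.4242 arcmin/count


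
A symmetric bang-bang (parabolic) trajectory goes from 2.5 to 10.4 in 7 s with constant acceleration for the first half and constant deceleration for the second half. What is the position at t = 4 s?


Symmetric rest-to-rest: each phase covers (pf-p0)/2 in time T/2. 0.5*a*(T/2)^2 = (pf-p0)/2 => a = 4*(pf-p0)/T^2
a = 4*(10.4-2.5)/7^2 = 0.6449
t = 4 is in the deceleration phase (t > T/2).
p = pf - 0.5*a*(T-t)^2 = 10.4 - 0.5*0.6449*3^2
= 7.498


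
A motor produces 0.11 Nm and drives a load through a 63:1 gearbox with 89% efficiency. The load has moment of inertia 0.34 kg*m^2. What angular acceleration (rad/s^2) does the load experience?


tau_out = tau_motor * N * eta
= 0.11 * 63 * 0.89 = 6.1677 Nm
alpha = tau_out / I = 6.1677 / 0.34
= 18.1403 rad/s^2


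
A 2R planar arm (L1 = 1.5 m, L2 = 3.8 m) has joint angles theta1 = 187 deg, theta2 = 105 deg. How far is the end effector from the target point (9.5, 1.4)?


End effector via forward kinematics:
x = L1*cos(t1) + L2*cos(t1+t2) = -0.0653
y = L1*sin(t1) + L2*sin(t1+t2) = -3.7061
Distance to target:
d = sqrt((9.5 - -0.0653)^2 + (1.4 - -3.7061)^2)
= sqrt(91.4952 + 26.0723)
= 10.8429 m


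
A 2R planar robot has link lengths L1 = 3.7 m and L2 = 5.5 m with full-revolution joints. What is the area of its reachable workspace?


r_max = L1 + L2 = 9.2 m
r_min = |L1 - L2| = 1.8 m
Area = pi*(r_max^2 - r_min^2)
= pi*(84.64 - 3.24)
= pi * 81.4
= 255.7256 m^2


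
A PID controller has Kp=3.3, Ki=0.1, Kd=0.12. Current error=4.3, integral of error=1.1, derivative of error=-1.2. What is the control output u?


u = Kp*e + Ki*int(e) + Kd*de/dt
= 3.3*4.3 + 0.1*1.1 + 0.12*(-1.2)
= 14.19 + 0.11 + -0.144
= 14.156


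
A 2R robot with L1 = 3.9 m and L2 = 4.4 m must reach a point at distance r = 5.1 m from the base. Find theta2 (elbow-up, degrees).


cos(theta2) = (r^2 - L1^2 - L2^2) / (2*L1*L2)
cos(theta2) = (26.01 - 15.21 - 19.36) / 34.32
cos(theta2) = -0.249417
theta2 = 104.443 degrees


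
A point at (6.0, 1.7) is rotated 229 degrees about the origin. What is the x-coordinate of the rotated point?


x' = x*cos(theta) - y*sin(theta)
cos(229 deg) = -0.6561, sin(229 deg) = -0.7547
x' = 6.0 * -0.6561 - 1.7 * -0.7547
= -3.9364 - -1.283
= -2.6533


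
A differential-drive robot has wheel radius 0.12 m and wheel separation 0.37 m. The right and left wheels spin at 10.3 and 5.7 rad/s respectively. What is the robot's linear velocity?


vR = r*wR = 0.12*10.3 = 1.236 m/s
vL = r*wL = 0.12*5.7 = 0.684 m/s
v = (vR+vL)/2 = 0.96 m/s
omega = (vR-vL)/L = 1.4919 rad/s
linear velocity = 0.96 m/s


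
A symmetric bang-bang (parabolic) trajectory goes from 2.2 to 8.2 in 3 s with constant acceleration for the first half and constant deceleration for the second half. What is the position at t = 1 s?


Symmetric rest-to-rest: each phase covers (pf-p0)/2 in time T/2. 0.5*a*(T/2)^2 = (pf-p0)/2 => a = 4*(pf-p0)/T^2
a = 4*(8.2-2.2)/3^2 = 2.6667
t = 1 is in the acceleration phase (t <= T/2).
p = p0 + 0.5*a*t^2 = 2.2 + 0.5*2.6667*1^2
= 3.5333


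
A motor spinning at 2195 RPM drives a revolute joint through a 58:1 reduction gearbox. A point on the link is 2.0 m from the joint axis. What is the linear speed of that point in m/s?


omega_motor = 2195 * 2*pi/60 = 229.8599 rad/s
omega_joint = omega_motor / 58 = 3.9631 rad/s
v = omega_joint * r = 3.9631 * 2.0
= 7.9262 m/s


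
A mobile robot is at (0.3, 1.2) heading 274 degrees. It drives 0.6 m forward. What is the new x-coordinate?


x_new = x0 + d*cos(theta)
= 0.3 + 0.6*cos(274)
= 0.3 + 0.0419
= 0.3419


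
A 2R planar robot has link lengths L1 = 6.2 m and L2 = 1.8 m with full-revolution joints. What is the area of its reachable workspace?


r_max = L1 + L2 = 8.0 m
r_min = |L1 - L2| = 4.4 m
Area = pi*(r_max^2 - r_min^2)
= pi*(64.0 - 19.36)
= pi * 44.64
= 140.2407 m^2


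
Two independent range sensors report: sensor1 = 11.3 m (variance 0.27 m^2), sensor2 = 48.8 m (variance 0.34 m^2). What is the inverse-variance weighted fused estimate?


w1 = (1/var1) / (1/var1 + 1/var2)
   = 3.7037 / (3.7037 + 2.9412) = 0.5574
w2 = 1 - w1 = 0.4426
fused = w1*s1 + w2*s2 = 6.2984 + 21.6
= 27.8984 m


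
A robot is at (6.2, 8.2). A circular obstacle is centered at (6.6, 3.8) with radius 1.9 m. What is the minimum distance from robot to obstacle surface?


center_dist = sqrt((6.2-6.6)^2 + (8.2-3.8)^2)
= sqrt(0.16 + 19.36)
= 4.4181
min_dist = center_dist - radius = 4.4181 - 1.9 = 2.5181 m


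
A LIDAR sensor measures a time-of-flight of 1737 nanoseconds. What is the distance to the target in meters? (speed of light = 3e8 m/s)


tof = 1737 ns = 1.737e-06 s
dist = c * tof / 2
= 3e8 * 1.737e-06 / 2
= 260.55 m


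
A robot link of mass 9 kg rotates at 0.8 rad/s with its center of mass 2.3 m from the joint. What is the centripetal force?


F = m * omega^2 * r
= 9 * 0.8^2 * 2.3
= 9 * 0.64 * 2.3
= 13.248 N


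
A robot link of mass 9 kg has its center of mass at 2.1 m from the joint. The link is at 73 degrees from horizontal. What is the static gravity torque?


tau = m*g*L*cos(angle)
= 9 * 9.81 * 2.1 * cos(73 deg)
= 9 * 9.81 * 2.1 * 0.2924
= 54.2083 Nm


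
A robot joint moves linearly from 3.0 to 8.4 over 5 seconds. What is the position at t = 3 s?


s = t/T = 3/5 = 0.6
p(t) = p0 + (pf-p0)*s
= 3.0 + (8.4 - 3.0) * 0.6
= 6.24


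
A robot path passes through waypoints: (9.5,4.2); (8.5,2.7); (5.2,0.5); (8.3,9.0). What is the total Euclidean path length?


Segment lengths:
  seg1 = sqrt((-1.0)^2 + (-1.5)^2) = 1.8028
  seg2 = sqrt((-3.3)^2 + (-2.2)^2) = 3.9661
  seg3 = sqrt((3.1)^2 + (8.5)^2) = 9.0477
Total = 14.8165


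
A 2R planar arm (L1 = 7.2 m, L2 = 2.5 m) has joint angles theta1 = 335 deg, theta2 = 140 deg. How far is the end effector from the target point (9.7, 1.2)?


End effector via forward kinematics:
x = L1*cos(t1) + L2*cos(t1+t2) = 5.4689
y = L1*sin(t1) + L2*sin(t1+t2) = -0.7771
Distance to target:
d = sqrt((9.7 - 5.4689)^2 + (1.2 - -0.7771)^2)
= sqrt(17.9025 + 3.9089)
= 4.6703 m


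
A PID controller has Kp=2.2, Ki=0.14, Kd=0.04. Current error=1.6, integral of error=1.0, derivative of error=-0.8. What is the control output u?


u = Kp*e + Ki*int(e) + Kd*de/dt
= 2.2*1.6 + 0.14*1.0 + 0.04*(-0.8)
= 3.52 + 0.14 + -0.032
= 3.628


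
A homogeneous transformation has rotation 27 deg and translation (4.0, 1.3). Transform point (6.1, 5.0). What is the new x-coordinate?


x' = cos(theta)*px - sin(theta)*py + tx
= 0.891*6.1 - 0.454*5.0 + 4.0
= 7.1652


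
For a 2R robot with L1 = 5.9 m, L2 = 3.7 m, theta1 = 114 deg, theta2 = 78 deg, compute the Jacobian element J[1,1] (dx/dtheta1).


J[1,1] = -L1*sin(t1) - L2*sin(t1+t2)
= -5.9*sin(114) - 3.7*sin(192)
= -4.6206


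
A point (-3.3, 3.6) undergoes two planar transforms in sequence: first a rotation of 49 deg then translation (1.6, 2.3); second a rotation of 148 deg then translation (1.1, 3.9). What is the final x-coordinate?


After transform 1:
x1 = cos(49)*-3.3 - sin(49)*3.6 + 1.6 = -3.2819
y1 = sin(49)*-3.3 + cos(49)*3.6 + 2.3 = 2.1713
After transform 2:
x2 = cos(148)*-3.2819 - sin(148)*2.1713 + 1.1
= 2.7327


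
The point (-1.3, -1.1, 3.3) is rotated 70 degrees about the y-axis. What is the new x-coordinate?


Rotation about y-axis: x' = x*cos(theta) + z*sin(theta)
= -1.3 * 0.342 + 3.3 * 0.9397
= 2.6564


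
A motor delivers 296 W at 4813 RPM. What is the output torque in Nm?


omega = 4813 * 2*pi/60 = 504.0162 rad/s
tau = P / omega = 296 / 504.0162
= 0.5873 Nm


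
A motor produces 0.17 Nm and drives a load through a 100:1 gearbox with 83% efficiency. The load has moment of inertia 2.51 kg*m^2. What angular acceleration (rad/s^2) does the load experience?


tau_out = tau_motor * N * eta
= 0.17 * 100 * 0.83 = 14.11 Nm
alpha = tau_out / I = 14.11 / 2.51
= 5.6215 rad/s^2


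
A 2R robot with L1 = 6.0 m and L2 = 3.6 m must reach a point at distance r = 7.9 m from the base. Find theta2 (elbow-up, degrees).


cos(theta2) = (r^2 - L1^2 - L2^2) / (2*L1*L2)
cos(theta2) = (62.41 - 36.0 - 12.96) / 43.2
cos(theta2) = 0.311343
theta2 = 71.8598 degrees


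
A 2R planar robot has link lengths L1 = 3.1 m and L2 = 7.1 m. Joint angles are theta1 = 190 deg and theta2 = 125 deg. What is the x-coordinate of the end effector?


Convert angles to radians: theta1 = 3.3161, theta2 = 2.1817
x = L1*cos(theta1) + L2*cos(theta1+theta2)
x = -3.0529 + 5.0205
x = 1.9676


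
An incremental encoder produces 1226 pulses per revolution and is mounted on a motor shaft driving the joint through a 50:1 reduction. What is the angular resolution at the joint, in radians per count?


counts per rev = 1226
effective counts at joint = 1226 * 50 = 61300
resolution = 2*pi / 61300
= 1.0250e-04 rad/count


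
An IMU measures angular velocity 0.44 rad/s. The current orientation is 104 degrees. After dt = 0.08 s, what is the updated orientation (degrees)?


delta_theta = w * dt = 0.44 * 0.08 = 0.0352 rad
= 2.0168 deg
theta_new = 104 + 2.0168 = 106.0168 deg


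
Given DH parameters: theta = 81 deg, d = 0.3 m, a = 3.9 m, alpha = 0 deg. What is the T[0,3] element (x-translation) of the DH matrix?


T[0,3] = a * cos(theta)
= 3.9 * cos(81 deg)
= 3.9 * 0.1564
= 0.6101


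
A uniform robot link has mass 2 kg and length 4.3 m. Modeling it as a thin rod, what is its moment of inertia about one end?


I = (1/3) * m * L^2
= (1/3) * 2 * 4.3^2
= 0.333333 * 2 * 18.49
= 12.3267 kg*m^2


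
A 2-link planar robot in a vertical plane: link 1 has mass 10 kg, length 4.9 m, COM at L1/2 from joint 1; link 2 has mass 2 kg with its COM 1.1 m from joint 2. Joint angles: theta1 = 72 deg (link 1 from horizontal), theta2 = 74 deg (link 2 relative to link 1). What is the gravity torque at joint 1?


Horizontal distance from joint 1 to link-1 COM:
  x_c1 = (L1/2)*cos(t1) = 2.45 * 0.309 = 0.7571 m
Horizontal distance from joint 1 to link-2 COM:
  x_c2 = L1*cos(t1) + Lc2*cos(t1+t2)
       = 4.9*0.309 + 1.1*-0.829 = 0.6022 m
tau1 = m1*g*x_c1 + m2*g*x_c2
     = 10*9.81*0.7571 + 2*9.81*0.6022
     = 74.2707 + 11.816
     = 86.0867 Nm


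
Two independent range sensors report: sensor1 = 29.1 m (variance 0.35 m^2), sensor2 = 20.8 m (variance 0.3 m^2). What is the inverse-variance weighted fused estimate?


w1 = (1/var1) / (1/var1 + 1/var2)
   = 2.8571 / (2.8571 + 3.3333) = 0.4615
w2 = 1 - w1 = 0.5385
fused = w1*s1 + w2*s2 = 13.4308 + 11.2
= 24.6308 m


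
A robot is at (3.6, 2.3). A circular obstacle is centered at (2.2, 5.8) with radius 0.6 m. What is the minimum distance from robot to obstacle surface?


center_dist = sqrt((3.6-2.2)^2 + (2.3-5.8)^2)
= sqrt(1.96 + 12.25)
= 3.7696
min_dist = center_dist - radius = 3.7696 - 0.6 = 3.1696 m


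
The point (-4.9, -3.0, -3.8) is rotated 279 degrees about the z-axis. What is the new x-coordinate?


Rotation about z-axis: x' = x*cos(theta) - y*sin(theta)
= -4.9 * 0.1564 - -3.0 * -0.9877
= -3.7296


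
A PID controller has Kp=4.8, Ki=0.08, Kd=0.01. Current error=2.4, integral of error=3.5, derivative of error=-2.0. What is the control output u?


u = Kp*e + Ki*int(e) + Kd*de/dt
= 4.8*2.4 + 0.08*3.5 + 0.01*(-2.0)
= 11.52 + 0.28 + -0.02
= 11.78


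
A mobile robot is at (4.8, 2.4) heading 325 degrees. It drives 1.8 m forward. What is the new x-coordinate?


x_new = x0 + d*cos(theta)
= 4.8 + 1.8*cos(325)
= 4.8 + 1.4745
= 6.2745


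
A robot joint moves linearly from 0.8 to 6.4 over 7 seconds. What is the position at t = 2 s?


s = t/T = 2/7 = 0.2857
p(t) = p0 + (pf-p0)*s
= 0.8 + (6.4 - 0.8) * 0.2857
= 2.4


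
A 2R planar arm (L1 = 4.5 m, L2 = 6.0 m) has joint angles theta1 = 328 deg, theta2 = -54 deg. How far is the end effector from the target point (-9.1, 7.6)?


End effector via forward kinematics:
x = L1*cos(t1) + L2*cos(t1+t2) = 4.2348
y = L1*sin(t1) + L2*sin(t1+t2) = -8.37
Distance to target:
d = sqrt((-9.1 - 4.2348)^2 + (7.6 - -8.37)^2)
= sqrt(177.8157 + 255.0416)
= 20.8052 m


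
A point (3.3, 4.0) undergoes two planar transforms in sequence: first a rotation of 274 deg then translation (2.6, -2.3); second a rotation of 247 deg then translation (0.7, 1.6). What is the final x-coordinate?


After transform 1:
x1 = cos(274)*3.3 - sin(274)*4.0 + 2.6 = 6.8205
y1 = sin(274)*3.3 + cos(274)*4.0 + -2.3 = -5.3129
After transform 2:
x2 = cos(247)*6.8205 - sin(247)*-5.3129 + 0.7
= -6.8555


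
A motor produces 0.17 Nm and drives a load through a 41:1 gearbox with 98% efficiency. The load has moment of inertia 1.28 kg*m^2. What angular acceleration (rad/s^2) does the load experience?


tau_out = tau_motor * N * eta
= 0.17 * 41 * 0.98 = 6.8306 Nm
alpha = tau_out / I = 6.8306 / 1.28
= 5.3364 rad/s^2


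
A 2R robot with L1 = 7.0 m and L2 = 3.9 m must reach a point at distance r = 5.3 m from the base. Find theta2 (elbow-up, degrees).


cos(theta2) = (r^2 - L1^2 - L2^2) / (2*L1*L2)
cos(theta2) = (28.09 - 49.0 - 15.21) / 54.6
cos(theta2) = -0.661538
theta2 = 131.4173 degrees


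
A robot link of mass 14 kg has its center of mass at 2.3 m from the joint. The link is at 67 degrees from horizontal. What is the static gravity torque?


tau = m*g*L*cos(angle)
= 14 * 9.81 * 2.3 * cos(67 deg)
= 14 * 9.81 * 2.3 * 0.3907
= 123.4249 Nm


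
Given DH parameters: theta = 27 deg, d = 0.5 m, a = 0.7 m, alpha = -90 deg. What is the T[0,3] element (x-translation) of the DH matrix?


T[0,3] = a * cos(theta)
= 0.7 * cos(27 deg)
= 0.7 * 0.891
= 0.6237


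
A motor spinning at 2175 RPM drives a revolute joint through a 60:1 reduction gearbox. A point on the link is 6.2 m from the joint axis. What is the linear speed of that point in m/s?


omega_motor = 2175 * 2*pi/60 = 227.7655 rad/s
omega_joint = omega_motor / 60 = 3.7961 rad/s
v = omega_joint * r = 3.7961 * 6.2
= 23.5358 m/s


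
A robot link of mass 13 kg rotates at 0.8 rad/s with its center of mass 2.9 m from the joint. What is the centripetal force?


F = m * omega^2 * r
= 13 * 0.8^2 * 2.9
= 13 * 0.64 * 2.9
= 24.128 N
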